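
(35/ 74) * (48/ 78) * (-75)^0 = 140/ 481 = 0.29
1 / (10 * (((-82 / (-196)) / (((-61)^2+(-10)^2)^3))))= 2733551076389 / 205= 13334395494.58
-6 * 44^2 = -11616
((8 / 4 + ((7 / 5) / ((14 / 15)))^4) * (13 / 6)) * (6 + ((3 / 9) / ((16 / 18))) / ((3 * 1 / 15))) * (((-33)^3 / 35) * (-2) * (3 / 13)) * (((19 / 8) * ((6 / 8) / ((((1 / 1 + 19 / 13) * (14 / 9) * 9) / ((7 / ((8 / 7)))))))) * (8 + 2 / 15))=3854673523701 / 26214400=147044.13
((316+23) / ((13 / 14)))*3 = 14238 / 13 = 1095.23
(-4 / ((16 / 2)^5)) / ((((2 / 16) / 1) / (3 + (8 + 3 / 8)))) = -91 / 8192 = -0.01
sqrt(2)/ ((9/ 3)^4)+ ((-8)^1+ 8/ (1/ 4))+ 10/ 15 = sqrt(2)/ 81+ 74/ 3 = 24.68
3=3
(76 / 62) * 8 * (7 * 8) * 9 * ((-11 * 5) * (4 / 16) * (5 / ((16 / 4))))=-2633400 / 31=-84948.39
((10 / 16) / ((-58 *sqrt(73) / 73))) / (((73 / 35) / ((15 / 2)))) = -2625 *sqrt(73) / 67744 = -0.33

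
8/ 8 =1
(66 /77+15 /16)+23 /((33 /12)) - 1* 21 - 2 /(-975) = -13020611 /1201200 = -10.84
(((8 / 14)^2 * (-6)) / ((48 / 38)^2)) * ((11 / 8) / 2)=-3971 / 4704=-0.84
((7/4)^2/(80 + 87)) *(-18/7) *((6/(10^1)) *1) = -189/6680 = -0.03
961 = 961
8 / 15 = 0.53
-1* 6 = -6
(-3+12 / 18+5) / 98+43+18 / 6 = 6766 / 147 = 46.03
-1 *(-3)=3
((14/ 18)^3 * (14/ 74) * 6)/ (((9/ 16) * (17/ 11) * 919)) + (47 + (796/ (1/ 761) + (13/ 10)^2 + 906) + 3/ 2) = 76700405711102803/ 126419753700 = 606712.19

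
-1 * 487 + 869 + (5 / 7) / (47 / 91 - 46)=381.98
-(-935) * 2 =1870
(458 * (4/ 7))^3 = 6148602368/ 343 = 17925954.43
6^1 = 6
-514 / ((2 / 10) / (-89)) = 228730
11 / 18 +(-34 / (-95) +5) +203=357337 / 1710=208.97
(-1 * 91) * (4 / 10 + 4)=-2002 / 5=-400.40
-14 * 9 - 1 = -127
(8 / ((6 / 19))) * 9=228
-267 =-267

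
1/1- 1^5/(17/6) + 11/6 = 253/102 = 2.48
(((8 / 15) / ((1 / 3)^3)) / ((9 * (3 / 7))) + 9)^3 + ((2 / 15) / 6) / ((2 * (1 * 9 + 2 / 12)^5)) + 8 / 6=140363415251789 / 67943390625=2065.89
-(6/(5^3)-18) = 2244/125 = 17.95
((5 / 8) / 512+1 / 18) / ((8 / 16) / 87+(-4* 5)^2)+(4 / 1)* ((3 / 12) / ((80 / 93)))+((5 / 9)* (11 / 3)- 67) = -175389675341 / 2749040640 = -63.80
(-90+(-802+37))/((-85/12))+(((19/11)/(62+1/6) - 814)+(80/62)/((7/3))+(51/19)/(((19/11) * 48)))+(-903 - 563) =-2158.68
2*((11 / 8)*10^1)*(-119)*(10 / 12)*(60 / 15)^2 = -130900 / 3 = -43633.33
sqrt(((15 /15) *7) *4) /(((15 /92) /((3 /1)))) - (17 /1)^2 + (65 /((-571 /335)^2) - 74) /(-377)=-35506312664 /122917457 + 184 *sqrt(7) /5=-191.50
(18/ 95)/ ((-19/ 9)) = -162/ 1805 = -0.09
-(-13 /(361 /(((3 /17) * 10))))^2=-152100 /37662769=-0.00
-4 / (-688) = 1 / 172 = 0.01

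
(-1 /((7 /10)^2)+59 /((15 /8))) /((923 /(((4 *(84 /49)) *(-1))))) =-346048 /1582945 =-0.22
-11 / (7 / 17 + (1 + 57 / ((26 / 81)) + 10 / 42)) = -102102 / 1663583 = -0.06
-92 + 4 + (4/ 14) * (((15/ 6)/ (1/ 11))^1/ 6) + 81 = -239/ 42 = -5.69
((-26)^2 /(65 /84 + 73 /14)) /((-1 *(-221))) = 4368 /8551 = 0.51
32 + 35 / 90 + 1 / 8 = 32.51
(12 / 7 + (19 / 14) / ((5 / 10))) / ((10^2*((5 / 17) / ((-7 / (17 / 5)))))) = -31 / 100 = -0.31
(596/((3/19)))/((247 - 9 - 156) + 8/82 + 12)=232142/5787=40.11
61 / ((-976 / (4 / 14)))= -1 / 56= -0.02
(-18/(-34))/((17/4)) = 36/289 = 0.12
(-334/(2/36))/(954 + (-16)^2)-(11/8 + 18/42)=-229441/33880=-6.77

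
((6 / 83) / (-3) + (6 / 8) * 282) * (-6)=-105315 / 83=-1268.86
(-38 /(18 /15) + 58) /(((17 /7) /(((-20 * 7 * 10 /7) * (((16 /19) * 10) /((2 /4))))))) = -35392000 /969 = -36524.25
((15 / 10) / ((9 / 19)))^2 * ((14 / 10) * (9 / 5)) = 2527 / 100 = 25.27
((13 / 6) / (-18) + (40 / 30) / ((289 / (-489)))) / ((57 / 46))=-1705979 / 889542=-1.92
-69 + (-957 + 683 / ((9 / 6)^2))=-6502 / 9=-722.44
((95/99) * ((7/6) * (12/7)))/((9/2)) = 380/891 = 0.43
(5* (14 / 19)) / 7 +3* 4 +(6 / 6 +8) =409 / 19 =21.53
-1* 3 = -3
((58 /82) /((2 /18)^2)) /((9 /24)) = 152.78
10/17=0.59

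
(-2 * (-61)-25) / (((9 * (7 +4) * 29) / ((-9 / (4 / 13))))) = -1261 / 1276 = -0.99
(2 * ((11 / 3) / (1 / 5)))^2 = 12100 / 9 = 1344.44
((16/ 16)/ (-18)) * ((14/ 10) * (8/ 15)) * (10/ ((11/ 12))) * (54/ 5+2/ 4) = -12656/ 2475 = -5.11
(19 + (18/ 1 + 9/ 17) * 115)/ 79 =36548/ 1343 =27.21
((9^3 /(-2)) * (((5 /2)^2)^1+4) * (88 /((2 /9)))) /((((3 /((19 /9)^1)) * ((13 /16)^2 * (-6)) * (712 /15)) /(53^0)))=83290680 /15041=5537.58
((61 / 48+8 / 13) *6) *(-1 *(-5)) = 5885 / 104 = 56.59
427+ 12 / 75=10679 / 25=427.16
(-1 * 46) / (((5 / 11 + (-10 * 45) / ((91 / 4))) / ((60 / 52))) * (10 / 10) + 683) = -5313 / 76952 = -0.07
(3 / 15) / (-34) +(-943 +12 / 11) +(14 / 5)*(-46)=-2002237 / 1870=-1070.71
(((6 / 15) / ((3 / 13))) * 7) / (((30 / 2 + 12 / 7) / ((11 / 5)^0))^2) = 0.04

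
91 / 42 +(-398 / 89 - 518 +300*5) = 523157 / 534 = 979.69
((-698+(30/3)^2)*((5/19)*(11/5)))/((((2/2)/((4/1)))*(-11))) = 2392/19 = 125.89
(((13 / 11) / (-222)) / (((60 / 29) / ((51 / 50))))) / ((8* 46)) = -6409 / 898656000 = -0.00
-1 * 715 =-715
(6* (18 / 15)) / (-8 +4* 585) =0.00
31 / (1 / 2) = 62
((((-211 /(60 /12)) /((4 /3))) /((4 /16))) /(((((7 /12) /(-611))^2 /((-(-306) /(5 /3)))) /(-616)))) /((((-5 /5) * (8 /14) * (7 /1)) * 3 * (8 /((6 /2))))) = -490891993696.59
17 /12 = 1.42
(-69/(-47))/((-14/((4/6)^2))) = -46/987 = -0.05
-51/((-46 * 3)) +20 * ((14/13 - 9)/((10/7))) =-66111/598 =-110.55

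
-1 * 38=-38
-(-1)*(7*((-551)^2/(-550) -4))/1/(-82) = 2140607/45100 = 47.46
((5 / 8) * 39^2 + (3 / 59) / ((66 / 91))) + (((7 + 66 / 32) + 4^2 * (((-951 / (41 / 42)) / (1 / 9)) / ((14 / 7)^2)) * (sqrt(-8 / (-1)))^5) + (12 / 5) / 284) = 3538004817 / 3686320 - 184052736 * sqrt(2) / 41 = -6347573.78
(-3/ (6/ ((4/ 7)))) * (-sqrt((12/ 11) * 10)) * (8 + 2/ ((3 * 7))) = 680 * sqrt(330)/ 1617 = 7.64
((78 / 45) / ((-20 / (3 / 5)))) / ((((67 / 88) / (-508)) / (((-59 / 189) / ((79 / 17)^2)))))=-4954611376 / 9878722875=-0.50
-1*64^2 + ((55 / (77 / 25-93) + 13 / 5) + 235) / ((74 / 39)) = -3303002749 / 831760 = -3971.10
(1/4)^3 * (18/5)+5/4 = 209/160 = 1.31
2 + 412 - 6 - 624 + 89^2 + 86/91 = 701241/91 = 7705.95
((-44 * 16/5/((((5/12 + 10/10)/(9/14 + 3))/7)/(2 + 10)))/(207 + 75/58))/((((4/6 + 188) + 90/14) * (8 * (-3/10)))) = 5144832/16498619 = 0.31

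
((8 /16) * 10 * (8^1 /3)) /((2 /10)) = 200 /3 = 66.67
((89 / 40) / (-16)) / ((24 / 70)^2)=-1.18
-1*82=-82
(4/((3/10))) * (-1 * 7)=-280/3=-93.33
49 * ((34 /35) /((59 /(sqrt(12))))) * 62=29512 * sqrt(3) /295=173.28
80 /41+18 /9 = 162 /41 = 3.95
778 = 778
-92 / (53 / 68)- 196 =-16644 / 53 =-314.04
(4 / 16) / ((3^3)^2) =1 / 2916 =0.00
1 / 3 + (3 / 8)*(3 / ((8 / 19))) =577 / 192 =3.01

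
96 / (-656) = -6 / 41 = -0.15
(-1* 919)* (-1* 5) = 4595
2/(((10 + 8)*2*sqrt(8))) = sqrt(2)/72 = 0.02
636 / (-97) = -636 / 97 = -6.56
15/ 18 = 0.83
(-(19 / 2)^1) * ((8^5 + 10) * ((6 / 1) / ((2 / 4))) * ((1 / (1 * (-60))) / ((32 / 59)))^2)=-361317357 / 102400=-3528.49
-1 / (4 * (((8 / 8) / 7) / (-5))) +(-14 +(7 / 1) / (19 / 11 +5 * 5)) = -419 / 84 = -4.99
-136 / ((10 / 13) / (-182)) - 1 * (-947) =165623 / 5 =33124.60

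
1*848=848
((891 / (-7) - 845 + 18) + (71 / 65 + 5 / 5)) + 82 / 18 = -3880577 / 4095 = -947.64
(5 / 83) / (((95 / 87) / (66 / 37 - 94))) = -296844 / 58349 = -5.09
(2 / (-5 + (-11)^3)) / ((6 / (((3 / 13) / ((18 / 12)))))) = -0.00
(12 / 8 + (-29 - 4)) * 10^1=-315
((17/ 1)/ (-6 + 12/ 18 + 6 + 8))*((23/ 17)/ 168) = 23/ 1456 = 0.02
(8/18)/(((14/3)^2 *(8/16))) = 2/49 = 0.04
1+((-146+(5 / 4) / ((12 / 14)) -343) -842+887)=-10597 / 24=-441.54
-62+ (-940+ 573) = -429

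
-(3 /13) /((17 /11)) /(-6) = 11 /442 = 0.02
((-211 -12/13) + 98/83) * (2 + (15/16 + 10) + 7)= -72537729/17264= -4201.68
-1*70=-70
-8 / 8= -1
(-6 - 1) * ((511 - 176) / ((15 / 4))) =-1876 / 3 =-625.33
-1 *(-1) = 1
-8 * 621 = -4968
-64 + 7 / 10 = -633 / 10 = -63.30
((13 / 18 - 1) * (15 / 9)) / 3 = -25 / 162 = -0.15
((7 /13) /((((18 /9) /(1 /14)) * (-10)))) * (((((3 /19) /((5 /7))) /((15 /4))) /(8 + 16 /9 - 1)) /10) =-0.00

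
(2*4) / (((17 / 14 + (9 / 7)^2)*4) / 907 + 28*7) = 177772 / 4355695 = 0.04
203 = 203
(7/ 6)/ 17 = 7/ 102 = 0.07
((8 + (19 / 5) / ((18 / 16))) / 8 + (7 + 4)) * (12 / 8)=559 / 30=18.63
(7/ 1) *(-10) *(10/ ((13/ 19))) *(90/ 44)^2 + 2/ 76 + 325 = -3955.41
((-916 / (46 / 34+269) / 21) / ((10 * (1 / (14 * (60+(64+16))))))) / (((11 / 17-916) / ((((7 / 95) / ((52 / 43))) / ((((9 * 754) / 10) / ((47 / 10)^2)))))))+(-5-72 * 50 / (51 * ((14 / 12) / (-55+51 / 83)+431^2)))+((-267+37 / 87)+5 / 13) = -14895397637338561580654295001 / 54925975099996148906468100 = -271.19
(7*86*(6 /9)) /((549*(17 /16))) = 19264 /27999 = 0.69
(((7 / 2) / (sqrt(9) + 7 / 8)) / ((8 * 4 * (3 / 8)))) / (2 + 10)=7 / 1116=0.01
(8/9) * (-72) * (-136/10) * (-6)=-26112/5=-5222.40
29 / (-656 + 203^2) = 29 / 40553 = 0.00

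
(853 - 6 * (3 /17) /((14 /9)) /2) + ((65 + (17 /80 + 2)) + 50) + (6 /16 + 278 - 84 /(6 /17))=9617553 /9520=1010.25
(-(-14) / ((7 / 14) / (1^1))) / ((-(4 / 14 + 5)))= -196 / 37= -5.30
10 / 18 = 5 / 9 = 0.56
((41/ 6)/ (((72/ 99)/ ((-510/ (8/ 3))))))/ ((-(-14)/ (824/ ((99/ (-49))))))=2512685/ 48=52347.60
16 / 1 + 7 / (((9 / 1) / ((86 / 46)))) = 3613 / 207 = 17.45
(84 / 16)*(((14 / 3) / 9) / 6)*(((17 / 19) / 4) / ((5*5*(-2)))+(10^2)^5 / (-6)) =-931000000002499 / 1231200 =-756172839.51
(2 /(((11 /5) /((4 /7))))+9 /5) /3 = 893 /1155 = 0.77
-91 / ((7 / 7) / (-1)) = 91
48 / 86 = 24 / 43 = 0.56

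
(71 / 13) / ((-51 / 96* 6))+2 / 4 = -1609 / 1326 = -1.21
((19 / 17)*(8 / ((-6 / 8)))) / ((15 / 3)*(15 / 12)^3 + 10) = -38912 / 64515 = -0.60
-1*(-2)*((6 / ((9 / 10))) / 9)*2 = 80 / 27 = 2.96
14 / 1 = 14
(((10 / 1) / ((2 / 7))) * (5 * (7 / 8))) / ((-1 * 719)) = -1225 / 5752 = -0.21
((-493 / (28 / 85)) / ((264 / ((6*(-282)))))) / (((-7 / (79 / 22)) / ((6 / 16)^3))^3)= -57339978265811385 / 301962322899894272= -0.19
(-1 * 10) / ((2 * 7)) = -5 / 7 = -0.71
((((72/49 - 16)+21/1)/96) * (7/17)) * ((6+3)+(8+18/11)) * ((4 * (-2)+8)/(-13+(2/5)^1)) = 0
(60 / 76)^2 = 225 / 361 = 0.62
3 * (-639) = -1917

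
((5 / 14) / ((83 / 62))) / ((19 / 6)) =930 / 11039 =0.08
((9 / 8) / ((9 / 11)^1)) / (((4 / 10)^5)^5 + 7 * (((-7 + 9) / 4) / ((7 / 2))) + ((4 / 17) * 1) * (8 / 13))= 724494457244873046875 / 603199005186277360776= 1.20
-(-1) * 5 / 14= 5 / 14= 0.36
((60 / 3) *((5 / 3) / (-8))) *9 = -75 / 2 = -37.50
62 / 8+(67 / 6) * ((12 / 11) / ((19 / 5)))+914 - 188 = 616095 / 836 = 736.96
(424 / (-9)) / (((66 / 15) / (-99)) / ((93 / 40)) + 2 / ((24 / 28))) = -39432 / 1937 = -20.36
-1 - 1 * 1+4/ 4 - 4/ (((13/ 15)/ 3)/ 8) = -1453/ 13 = -111.77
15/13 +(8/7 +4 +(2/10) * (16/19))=55891/8645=6.47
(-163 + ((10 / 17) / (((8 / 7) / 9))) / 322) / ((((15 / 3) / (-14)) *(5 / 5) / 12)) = 10706199 / 1955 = 5476.32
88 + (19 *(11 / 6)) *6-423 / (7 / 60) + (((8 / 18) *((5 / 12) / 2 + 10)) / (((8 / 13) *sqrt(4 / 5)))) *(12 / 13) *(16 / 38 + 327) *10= -23301 / 7 + 7620725 *sqrt(5) / 684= 21584.24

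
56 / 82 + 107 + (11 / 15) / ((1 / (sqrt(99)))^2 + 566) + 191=3431037933 / 11487175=298.68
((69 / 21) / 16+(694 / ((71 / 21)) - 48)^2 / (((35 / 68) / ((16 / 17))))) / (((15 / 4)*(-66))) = -127672445059 / 698682600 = -182.73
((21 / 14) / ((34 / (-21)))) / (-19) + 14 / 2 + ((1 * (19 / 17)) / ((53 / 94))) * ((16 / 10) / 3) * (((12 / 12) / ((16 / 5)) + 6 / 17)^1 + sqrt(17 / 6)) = 9.53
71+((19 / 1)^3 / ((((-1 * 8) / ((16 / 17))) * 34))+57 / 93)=47.88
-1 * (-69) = 69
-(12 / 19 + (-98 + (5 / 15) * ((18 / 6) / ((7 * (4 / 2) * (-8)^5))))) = 848691219 / 8716288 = 97.37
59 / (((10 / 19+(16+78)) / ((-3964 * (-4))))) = 4443644 / 449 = 9896.76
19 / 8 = 2.38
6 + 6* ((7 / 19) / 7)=120 / 19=6.32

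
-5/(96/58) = -145/48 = -3.02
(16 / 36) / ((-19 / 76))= -16 / 9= -1.78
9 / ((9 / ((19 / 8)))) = 19 / 8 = 2.38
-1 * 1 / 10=-1 / 10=-0.10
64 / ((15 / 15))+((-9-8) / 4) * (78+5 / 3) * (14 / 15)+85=-15031 / 90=-167.01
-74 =-74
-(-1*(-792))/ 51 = -264/ 17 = -15.53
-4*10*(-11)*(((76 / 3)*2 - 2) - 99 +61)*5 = 70400 / 3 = 23466.67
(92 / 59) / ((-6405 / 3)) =-0.00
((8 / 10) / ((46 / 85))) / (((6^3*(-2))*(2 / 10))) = -85 / 4968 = -0.02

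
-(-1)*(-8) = -8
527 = 527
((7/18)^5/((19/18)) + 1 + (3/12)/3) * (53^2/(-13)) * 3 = -707.71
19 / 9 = 2.11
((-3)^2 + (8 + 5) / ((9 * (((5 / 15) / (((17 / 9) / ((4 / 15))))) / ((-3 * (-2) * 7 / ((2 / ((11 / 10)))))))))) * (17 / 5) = 292961 / 120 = 2441.34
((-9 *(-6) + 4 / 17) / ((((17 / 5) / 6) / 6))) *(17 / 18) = 9220 / 17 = 542.35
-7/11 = -0.64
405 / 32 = 12.66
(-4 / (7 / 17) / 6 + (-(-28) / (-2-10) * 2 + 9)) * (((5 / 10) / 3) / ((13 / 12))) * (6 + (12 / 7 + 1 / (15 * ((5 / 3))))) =51566 / 15925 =3.24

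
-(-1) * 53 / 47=53 / 47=1.13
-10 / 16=-5 / 8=-0.62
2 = 2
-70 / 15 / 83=-14 / 249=-0.06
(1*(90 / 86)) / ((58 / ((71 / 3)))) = 1065 / 2494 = 0.43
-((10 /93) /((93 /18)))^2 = -400 /923521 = -0.00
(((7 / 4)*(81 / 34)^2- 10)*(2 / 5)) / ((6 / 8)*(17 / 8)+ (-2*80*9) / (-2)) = -1252 / 33366495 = -0.00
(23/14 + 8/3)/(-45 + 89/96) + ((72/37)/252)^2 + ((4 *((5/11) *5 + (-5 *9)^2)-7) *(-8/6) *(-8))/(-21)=-115636410281884/28098151389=-4115.45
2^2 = 4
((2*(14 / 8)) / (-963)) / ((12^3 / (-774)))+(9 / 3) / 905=827093 / 167330880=0.00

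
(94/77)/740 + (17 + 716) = 733.00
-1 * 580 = -580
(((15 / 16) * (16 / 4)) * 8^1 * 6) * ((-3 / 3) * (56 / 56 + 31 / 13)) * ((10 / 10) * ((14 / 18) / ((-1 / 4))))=24640 / 13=1895.38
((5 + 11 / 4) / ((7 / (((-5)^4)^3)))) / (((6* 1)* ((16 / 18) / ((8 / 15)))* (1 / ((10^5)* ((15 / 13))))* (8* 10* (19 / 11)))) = 156097412109375 / 6916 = 22570476013.50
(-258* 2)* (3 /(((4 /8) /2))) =-6192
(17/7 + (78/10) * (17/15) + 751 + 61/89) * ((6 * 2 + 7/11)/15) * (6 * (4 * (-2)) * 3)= -79283429376/856625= -92553.25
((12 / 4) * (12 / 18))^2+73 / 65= 333 / 65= 5.12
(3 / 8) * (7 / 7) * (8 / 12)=1 / 4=0.25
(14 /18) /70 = 1 /90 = 0.01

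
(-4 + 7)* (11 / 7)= 33 / 7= 4.71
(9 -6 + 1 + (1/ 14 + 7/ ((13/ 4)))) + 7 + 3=2953/ 182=16.23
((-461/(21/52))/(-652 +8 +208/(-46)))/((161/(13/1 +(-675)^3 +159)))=-1843127391079/548163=-3362371.03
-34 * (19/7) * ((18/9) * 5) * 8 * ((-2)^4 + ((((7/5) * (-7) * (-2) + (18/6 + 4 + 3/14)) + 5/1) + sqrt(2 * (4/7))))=-17297296/49- 103360 * sqrt(14)/49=-360898.65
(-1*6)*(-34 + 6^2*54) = -11460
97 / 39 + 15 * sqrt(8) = 97 / 39 + 30 * sqrt(2) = 44.91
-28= -28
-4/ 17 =-0.24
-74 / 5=-14.80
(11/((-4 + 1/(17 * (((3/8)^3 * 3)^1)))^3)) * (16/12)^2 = -3191185107/7793764996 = -0.41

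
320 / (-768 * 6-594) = -160 / 2601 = -0.06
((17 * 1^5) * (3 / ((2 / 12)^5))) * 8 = 3172608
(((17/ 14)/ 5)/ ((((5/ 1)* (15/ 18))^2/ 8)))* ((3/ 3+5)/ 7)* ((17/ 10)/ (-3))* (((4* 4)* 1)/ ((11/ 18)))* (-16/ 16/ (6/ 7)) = 1997568/ 1203125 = 1.66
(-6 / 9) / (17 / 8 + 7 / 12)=-16 / 65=-0.25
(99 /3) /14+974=13669 /14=976.36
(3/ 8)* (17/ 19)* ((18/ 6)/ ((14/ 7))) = 153/ 304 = 0.50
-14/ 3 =-4.67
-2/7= -0.29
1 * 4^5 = 1024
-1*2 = -2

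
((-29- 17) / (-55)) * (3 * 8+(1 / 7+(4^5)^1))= 30682 / 35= 876.63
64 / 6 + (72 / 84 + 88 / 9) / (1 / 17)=12062 / 63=191.46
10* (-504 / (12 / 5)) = -2100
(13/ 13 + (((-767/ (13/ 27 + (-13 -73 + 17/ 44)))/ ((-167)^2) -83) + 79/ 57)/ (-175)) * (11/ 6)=2.69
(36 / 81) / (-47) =-4 / 423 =-0.01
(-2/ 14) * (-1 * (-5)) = -5/ 7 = -0.71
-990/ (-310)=99/ 31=3.19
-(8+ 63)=-71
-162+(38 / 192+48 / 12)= -15149 / 96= -157.80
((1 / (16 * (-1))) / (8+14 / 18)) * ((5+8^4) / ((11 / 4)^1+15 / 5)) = -36909 / 7268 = -5.08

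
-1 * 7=-7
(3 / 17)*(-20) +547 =9239 / 17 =543.47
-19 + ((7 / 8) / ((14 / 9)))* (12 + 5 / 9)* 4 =37 / 4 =9.25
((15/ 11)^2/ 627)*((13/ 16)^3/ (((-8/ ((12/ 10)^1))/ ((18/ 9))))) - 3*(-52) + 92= 51377438159/ 207167488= 248.00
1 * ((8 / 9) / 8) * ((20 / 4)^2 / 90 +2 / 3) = 0.10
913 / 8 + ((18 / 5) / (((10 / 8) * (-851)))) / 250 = 2428009087 / 21275000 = 114.12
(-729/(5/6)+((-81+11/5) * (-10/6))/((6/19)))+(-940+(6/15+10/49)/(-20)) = -15423328/11025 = -1398.94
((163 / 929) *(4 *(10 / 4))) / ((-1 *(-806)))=0.00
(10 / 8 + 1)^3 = 729 / 64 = 11.39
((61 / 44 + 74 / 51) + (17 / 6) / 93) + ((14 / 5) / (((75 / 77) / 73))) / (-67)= -461924041 / 1747795500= -0.26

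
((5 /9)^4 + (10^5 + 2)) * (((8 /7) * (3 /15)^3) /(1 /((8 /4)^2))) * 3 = 20995639904 /1913625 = 10971.66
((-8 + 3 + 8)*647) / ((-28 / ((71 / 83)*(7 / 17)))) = -137811 / 5644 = -24.42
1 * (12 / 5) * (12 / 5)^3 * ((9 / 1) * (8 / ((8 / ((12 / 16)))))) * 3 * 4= 1679616 / 625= 2687.39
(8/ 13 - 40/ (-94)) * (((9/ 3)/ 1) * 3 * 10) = 57240/ 611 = 93.68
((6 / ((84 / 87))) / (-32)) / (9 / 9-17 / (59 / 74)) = 0.01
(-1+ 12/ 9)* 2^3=8/ 3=2.67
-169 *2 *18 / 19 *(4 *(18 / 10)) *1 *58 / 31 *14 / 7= -25406784 / 2945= -8627.09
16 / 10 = 8 / 5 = 1.60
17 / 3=5.67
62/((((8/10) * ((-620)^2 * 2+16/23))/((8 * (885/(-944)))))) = -53475/70729664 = -0.00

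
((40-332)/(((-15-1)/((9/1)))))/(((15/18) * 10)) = 19.71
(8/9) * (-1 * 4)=-3.56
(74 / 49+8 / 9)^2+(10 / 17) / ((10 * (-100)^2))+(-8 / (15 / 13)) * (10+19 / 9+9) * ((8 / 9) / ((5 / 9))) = -7552529557519 / 33061770000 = -228.44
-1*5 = -5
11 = 11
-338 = -338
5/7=0.71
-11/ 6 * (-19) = 209/ 6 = 34.83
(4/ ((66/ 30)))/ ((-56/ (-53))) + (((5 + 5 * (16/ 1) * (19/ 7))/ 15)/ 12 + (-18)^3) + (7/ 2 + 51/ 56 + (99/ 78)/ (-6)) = -5824.85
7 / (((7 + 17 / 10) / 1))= 70 / 87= 0.80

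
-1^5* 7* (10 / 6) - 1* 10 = -65 / 3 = -21.67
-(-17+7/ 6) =15.83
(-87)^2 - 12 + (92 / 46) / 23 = 7557.09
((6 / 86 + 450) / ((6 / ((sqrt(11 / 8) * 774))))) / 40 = 58059 * sqrt(22) / 160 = 1702.01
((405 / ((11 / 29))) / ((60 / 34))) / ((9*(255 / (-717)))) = -20793 / 110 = -189.03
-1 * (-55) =55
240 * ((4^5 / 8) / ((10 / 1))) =3072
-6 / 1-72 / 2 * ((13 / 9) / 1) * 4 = -214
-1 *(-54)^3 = 157464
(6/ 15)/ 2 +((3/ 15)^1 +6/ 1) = 32/ 5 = 6.40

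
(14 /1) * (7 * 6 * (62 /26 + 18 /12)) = 29694 /13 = 2284.15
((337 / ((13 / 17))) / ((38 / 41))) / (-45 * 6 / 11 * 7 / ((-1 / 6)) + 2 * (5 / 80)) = 10335116 / 22410557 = 0.46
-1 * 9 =-9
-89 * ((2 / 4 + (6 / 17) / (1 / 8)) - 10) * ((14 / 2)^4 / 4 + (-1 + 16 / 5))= 243425947 / 680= 357979.33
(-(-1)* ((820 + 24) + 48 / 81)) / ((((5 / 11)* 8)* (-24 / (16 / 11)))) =-5701 / 405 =-14.08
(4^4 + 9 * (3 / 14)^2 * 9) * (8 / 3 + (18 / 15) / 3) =234163 / 294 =796.47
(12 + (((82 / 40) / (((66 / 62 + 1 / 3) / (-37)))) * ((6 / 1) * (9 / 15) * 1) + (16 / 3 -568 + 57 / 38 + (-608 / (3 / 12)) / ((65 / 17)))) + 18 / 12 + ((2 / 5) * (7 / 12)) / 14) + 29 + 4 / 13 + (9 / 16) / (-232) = -8141687137 / 6032000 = -1349.75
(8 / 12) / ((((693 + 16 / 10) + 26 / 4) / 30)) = 200 / 7011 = 0.03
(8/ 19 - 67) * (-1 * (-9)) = -11385/ 19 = -599.21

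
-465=-465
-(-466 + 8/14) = 3258/7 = 465.43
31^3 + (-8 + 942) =30725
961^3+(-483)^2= 887736970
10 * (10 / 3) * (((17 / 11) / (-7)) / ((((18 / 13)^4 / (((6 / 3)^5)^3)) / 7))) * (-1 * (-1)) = -99437977600 / 216513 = -459270.24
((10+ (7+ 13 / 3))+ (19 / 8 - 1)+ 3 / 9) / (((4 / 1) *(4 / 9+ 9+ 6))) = 1659 / 4448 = 0.37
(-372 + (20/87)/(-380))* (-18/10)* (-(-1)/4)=1844751/11020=167.40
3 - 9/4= 0.75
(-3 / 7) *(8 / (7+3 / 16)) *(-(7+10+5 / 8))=8.41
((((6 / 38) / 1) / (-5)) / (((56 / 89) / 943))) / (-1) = 47.33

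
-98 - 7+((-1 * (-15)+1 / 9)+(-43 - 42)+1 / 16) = -25175 / 144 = -174.83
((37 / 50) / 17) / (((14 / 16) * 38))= 74 / 56525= 0.00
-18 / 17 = -1.06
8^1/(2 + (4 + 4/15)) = 60/47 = 1.28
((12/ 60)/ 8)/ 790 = 1/ 31600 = 0.00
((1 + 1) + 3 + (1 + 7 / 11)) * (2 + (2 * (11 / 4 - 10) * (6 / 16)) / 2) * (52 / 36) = -21827 / 3168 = -6.89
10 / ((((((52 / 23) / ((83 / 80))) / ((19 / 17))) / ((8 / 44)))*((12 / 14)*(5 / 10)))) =253897 / 116688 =2.18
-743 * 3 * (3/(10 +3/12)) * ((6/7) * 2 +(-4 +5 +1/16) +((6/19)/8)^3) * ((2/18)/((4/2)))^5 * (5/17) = -31699296275/112416903793152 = -0.00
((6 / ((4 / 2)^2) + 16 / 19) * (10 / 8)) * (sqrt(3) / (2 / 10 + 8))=2225 * sqrt(3) / 6232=0.62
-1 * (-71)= 71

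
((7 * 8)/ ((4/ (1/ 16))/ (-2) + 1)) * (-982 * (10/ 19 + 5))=5774160/ 589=9803.33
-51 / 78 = -17 / 26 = -0.65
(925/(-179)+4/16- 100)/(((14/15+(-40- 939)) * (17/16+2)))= 4507260/128679341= 0.04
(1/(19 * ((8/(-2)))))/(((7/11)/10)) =-55/266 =-0.21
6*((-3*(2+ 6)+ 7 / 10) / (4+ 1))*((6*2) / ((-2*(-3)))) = -1398 / 25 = -55.92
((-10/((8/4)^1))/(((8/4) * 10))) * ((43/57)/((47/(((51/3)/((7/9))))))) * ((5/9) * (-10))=18275/37506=0.49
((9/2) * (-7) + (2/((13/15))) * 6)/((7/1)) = -459/182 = -2.52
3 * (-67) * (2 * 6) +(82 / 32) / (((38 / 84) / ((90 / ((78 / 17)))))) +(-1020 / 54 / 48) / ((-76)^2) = -37318140961 / 16219008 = -2300.89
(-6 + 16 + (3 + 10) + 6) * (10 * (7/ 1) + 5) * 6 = 13050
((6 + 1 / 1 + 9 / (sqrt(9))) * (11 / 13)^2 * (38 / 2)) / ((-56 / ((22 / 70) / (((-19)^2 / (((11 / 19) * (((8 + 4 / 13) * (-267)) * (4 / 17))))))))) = 422187876 / 660666461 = 0.64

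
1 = 1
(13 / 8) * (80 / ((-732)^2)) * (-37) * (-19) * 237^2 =285182495 / 29768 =9580.17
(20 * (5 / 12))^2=625 / 9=69.44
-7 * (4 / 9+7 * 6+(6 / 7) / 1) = -2728 / 9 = -303.11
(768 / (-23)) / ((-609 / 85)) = 21760 / 4669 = 4.66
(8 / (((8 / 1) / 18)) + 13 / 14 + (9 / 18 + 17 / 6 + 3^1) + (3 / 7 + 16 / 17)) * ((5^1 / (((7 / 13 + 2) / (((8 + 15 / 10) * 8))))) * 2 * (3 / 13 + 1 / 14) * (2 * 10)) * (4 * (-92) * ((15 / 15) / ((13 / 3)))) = -132952880000 / 32487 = -4092494.84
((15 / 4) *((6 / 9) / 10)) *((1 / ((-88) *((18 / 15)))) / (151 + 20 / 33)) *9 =-0.00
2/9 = 0.22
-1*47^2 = -2209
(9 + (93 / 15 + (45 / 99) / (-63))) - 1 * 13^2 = -532942 / 3465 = -153.81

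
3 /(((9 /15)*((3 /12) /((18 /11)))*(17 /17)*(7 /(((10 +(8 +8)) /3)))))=3120 /77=40.52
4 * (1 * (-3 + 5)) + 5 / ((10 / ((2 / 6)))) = 49 / 6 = 8.17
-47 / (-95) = 47 / 95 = 0.49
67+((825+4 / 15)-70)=12334 / 15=822.27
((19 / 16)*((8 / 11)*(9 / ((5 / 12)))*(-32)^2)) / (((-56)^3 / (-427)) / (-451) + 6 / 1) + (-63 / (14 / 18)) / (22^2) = 635853425463 / 169373380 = 3754.15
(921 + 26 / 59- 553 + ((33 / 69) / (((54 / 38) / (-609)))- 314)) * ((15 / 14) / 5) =-1838309 / 56994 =-32.25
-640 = -640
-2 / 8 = -1 / 4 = -0.25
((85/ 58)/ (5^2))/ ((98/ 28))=17/ 1015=0.02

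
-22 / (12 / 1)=-11 / 6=-1.83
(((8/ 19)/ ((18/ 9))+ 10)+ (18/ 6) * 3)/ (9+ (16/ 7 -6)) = 2555/ 703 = 3.63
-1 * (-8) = 8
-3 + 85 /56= -83 /56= -1.48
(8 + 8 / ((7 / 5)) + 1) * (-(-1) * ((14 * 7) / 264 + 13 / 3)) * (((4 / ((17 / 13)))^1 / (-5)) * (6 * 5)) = -1663038 / 1309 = -1270.46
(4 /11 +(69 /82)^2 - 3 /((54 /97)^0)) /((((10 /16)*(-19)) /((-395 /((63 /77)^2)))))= -247882250 /2587059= -95.82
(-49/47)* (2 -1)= -49/47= -1.04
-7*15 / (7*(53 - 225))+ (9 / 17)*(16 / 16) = 1803 / 2924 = 0.62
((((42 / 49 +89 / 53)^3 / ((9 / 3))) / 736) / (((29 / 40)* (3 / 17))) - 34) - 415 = -550478715339883 / 1226168241732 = -448.94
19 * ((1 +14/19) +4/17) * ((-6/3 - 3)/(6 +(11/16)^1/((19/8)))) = -121030/4063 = -29.79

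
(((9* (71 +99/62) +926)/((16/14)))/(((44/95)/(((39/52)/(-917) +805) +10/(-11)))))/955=60360963490073/24026565376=2512.26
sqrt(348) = 2 * sqrt(87) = 18.65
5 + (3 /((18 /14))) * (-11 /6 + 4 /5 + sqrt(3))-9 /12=331 /180 + 7 * sqrt(3) /3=5.88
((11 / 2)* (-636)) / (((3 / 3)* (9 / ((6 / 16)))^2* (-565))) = 583 / 54240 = 0.01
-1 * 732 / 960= -61 / 80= -0.76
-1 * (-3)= 3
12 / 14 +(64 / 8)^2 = 454 / 7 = 64.86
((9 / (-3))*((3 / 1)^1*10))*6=-540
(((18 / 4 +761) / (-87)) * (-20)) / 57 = 15310 / 4959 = 3.09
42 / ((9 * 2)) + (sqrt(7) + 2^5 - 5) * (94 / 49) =94 * sqrt(7) / 49 + 7957 / 147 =59.20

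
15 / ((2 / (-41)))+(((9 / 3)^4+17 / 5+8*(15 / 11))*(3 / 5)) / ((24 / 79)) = -119.26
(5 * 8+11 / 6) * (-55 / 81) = -13805 / 486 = -28.41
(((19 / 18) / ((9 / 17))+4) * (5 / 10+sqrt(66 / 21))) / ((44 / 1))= 971 / 14256+971 * sqrt(154) / 49896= 0.31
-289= -289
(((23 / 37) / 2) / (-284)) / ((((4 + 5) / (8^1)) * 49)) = -23 / 1158507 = -0.00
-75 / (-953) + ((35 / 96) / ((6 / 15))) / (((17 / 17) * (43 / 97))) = 2.13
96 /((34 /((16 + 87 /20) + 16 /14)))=2124 /35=60.69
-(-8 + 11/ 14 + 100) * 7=-1299/ 2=-649.50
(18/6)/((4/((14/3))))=7/2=3.50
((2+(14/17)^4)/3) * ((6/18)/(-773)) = -0.00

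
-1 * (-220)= 220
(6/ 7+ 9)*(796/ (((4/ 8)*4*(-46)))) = -597/ 7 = -85.29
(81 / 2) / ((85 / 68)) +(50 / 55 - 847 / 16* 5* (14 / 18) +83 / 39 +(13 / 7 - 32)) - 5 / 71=-10267180207 / 51171120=-200.64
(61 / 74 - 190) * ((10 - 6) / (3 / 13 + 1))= -181987 / 296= -614.82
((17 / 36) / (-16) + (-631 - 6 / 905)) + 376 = -132945241 / 521280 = -255.04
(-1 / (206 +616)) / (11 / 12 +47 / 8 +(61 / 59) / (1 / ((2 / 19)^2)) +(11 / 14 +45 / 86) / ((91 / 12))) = -2333603636 / 13381007828767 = -0.00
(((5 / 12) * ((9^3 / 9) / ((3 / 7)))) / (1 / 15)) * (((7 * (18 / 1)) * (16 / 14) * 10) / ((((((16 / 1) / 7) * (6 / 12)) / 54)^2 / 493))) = 3744422569125 / 2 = 1872211284562.50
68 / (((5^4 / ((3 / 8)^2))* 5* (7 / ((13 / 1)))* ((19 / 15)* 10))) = 5967 / 13300000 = 0.00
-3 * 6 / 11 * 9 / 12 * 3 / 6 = -27 / 44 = -0.61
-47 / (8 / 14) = -329 / 4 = -82.25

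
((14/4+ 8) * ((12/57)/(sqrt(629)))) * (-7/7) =-46 * sqrt(629)/11951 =-0.10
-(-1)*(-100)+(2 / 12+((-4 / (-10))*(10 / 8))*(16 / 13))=-7739 / 78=-99.22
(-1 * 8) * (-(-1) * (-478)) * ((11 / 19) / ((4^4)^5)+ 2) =7648.00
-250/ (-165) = 50/ 33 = 1.52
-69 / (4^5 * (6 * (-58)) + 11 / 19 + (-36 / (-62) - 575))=13547 / 70076440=0.00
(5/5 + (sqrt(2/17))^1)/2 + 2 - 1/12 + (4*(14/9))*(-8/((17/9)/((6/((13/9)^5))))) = -22.56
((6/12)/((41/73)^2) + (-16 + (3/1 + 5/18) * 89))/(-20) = -2097691/151290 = -13.87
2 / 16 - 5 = -39 / 8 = -4.88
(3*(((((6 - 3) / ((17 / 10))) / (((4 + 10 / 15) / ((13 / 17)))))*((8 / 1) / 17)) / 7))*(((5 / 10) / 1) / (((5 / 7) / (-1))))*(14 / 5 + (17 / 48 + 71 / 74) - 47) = 1.75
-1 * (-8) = 8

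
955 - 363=592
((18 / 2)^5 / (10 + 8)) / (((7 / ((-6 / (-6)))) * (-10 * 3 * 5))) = -2187 / 700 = -3.12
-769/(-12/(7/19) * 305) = 5383/69540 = 0.08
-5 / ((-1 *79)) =5 / 79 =0.06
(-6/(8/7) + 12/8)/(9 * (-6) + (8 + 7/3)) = 45/524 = 0.09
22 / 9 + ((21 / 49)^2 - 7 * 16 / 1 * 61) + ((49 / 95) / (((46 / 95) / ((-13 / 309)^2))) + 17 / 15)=-7347666566879 / 1076070870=-6828.24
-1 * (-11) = 11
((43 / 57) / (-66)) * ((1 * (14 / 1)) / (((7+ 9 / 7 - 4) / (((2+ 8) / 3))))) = -0.12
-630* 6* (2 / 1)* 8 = -60480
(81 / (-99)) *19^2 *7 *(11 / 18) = -2527 / 2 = -1263.50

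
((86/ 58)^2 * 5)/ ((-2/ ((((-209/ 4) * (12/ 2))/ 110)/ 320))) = 105393/ 2152960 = 0.05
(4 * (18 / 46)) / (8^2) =9 / 368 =0.02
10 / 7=1.43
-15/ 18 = -5/ 6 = -0.83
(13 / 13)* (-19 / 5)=-3.80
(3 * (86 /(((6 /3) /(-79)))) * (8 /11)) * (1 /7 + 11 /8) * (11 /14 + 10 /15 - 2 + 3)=-27588.81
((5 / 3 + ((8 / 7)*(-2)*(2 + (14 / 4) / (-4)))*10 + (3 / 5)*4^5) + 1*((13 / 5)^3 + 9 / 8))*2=12790121 / 10500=1218.11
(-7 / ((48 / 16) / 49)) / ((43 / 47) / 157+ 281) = -2530997 / 6220626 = -0.41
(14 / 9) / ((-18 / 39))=-3.37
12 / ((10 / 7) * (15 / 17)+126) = 119 / 1262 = 0.09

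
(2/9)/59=2/531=0.00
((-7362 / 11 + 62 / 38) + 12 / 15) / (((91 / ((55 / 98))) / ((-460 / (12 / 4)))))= 53425090 / 84721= 630.60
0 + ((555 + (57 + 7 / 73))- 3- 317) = 21323 / 73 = 292.10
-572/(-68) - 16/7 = 729/119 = 6.13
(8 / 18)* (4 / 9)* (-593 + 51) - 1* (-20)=-87.06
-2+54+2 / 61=3174 / 61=52.03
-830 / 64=-415 / 32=-12.97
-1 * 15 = -15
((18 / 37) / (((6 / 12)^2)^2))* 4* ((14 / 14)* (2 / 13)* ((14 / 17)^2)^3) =17348050944 / 11610170689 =1.49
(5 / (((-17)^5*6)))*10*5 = -125 / 4259571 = -0.00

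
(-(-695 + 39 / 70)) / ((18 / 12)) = 48611 / 105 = 462.96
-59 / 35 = -1.69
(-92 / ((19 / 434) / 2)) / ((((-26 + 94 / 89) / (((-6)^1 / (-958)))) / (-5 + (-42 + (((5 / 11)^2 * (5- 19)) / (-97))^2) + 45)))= -489315116191048 / 231939679087765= -2.11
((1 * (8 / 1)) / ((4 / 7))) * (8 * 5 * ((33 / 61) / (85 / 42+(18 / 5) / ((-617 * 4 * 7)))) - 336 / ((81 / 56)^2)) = -36705089017072 / 17489524293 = -2098.69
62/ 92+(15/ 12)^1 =177/ 92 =1.92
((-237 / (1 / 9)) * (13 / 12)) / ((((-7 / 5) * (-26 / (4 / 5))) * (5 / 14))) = -711 / 5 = -142.20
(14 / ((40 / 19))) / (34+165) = 133 / 3980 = 0.03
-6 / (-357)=2 / 119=0.02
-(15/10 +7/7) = -5/2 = -2.50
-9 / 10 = -0.90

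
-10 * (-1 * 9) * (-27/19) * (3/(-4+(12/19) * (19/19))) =113.91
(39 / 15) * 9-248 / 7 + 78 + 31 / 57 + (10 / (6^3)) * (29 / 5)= 4796413 / 71820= 66.78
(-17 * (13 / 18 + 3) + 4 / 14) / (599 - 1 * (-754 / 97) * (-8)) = -769889 / 6560946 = -0.12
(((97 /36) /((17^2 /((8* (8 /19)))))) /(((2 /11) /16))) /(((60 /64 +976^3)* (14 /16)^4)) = 8950644736 /1765044053265414789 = 0.00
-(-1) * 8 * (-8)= -64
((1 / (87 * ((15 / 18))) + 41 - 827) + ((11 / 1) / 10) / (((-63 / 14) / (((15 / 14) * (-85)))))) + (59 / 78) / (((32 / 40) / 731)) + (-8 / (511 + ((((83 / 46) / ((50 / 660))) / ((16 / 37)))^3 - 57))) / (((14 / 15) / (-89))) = -263497000038396500549 / 3631942757121792360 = -72.55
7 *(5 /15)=7 /3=2.33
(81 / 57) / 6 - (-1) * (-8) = -7.76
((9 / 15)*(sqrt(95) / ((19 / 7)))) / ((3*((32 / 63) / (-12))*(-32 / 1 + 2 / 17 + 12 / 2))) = 22491*sqrt(95) / 334400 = 0.66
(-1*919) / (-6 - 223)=919 / 229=4.01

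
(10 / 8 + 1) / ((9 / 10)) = 5 / 2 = 2.50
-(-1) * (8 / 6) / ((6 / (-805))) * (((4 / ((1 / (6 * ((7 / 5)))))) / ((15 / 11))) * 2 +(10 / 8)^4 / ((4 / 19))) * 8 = -83636441 / 960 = -87121.29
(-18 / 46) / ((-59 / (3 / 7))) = 27 / 9499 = 0.00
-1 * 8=-8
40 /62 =20 /31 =0.65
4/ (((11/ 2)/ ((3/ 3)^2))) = 8/ 11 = 0.73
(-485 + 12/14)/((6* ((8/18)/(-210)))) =152505/4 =38126.25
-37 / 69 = -0.54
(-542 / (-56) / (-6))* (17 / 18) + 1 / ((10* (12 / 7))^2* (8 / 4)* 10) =-1.52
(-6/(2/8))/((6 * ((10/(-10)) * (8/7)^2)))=49/16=3.06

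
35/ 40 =7/ 8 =0.88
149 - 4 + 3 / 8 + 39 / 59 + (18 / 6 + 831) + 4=464465 / 472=984.04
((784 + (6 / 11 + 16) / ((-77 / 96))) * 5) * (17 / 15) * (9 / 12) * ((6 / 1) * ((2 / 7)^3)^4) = 9647652864 / 1674795751321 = 0.01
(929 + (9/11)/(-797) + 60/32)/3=310.29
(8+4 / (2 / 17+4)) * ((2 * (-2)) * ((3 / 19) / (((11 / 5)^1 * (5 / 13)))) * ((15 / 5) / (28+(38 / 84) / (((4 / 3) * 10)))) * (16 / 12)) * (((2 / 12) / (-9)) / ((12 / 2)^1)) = 261248 / 88589457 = 0.00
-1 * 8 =-8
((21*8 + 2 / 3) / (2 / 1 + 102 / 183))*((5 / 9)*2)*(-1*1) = -77165 / 1053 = -73.28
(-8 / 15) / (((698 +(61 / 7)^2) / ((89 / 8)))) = -0.01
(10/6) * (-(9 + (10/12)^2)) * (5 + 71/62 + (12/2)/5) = -88297/744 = -118.68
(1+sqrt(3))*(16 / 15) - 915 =-13709 / 15+16*sqrt(3) / 15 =-912.09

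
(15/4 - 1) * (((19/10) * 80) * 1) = 418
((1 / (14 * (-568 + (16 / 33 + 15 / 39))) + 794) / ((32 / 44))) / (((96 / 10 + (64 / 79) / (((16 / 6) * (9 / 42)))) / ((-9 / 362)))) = -105759912626775 / 42929497382912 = -2.46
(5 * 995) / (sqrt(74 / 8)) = 9950 * sqrt(37) / 37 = 1635.77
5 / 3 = 1.67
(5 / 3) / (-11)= -5 / 33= -0.15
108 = 108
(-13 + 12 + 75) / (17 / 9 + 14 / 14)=25.62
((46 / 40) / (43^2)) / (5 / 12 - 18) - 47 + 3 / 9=-273097507 / 5852085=-46.67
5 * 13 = 65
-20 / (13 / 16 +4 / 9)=-2880 / 181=-15.91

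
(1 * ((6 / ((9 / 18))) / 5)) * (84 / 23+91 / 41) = 66444 / 4715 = 14.09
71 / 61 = 1.16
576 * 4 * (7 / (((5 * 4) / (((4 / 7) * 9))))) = 20736 / 5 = 4147.20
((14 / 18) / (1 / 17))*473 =56287 / 9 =6254.11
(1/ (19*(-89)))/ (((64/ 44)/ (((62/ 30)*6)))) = -341/ 67640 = -0.01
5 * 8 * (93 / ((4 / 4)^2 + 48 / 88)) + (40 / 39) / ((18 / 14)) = 14367680 / 5967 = 2407.86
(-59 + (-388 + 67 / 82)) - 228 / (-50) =-905327 / 2050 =-441.62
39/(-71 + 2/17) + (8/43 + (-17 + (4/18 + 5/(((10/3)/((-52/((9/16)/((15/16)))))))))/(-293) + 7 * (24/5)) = 921932974/27327231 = 33.74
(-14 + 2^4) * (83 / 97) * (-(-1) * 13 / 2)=1079 / 97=11.12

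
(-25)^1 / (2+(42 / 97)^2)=-235225 / 20582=-11.43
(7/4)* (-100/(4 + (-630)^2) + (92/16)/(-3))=-7988743/2381424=-3.35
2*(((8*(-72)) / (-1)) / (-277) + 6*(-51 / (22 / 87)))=-7386966 / 3047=-2424.34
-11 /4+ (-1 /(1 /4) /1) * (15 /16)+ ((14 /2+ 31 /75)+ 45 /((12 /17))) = 19399 /300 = 64.66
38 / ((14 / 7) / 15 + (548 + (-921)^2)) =570 / 12731837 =0.00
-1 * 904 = -904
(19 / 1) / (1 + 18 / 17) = 323 / 35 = 9.23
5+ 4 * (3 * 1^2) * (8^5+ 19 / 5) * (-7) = -2752826.20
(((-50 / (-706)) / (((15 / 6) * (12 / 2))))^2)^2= 625 / 1257719633361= 0.00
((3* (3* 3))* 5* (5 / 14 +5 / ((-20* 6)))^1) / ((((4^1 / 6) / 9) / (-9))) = -579555 / 112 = -5174.60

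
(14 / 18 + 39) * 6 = 238.67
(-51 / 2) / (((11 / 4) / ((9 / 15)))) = -306 / 55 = -5.56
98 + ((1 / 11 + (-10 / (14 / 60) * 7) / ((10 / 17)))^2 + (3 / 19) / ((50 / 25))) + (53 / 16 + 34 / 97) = 928081479135 / 3568048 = 260109.02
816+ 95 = 911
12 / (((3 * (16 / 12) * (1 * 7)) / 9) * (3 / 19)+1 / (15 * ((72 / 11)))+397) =246240 / 8156729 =0.03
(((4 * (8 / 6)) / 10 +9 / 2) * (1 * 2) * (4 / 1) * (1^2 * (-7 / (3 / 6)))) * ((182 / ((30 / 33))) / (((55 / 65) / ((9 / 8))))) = -3751293 / 25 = -150051.72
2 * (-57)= -114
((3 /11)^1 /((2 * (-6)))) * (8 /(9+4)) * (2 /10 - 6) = 58 /715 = 0.08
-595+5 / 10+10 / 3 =-3547 / 6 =-591.17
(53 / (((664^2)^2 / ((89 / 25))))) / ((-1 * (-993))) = 4717 / 4825713945907200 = 0.00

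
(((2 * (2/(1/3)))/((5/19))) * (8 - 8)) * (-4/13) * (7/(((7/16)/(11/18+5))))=0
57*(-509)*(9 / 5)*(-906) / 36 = 13142889 / 10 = 1314288.90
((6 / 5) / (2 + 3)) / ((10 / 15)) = 9 / 25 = 0.36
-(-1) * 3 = 3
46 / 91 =0.51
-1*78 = -78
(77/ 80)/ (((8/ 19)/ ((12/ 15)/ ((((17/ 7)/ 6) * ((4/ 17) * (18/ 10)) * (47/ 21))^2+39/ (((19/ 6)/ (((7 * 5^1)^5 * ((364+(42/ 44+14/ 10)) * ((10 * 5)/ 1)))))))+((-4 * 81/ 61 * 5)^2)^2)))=3941606898648544377772254631694413/ 3466316696833884025806578752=1137116.79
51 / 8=6.38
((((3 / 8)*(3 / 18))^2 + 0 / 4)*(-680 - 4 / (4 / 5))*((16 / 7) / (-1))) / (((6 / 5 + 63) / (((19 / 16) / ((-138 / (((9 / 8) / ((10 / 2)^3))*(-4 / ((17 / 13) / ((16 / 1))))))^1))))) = 33839 / 93714880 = 0.00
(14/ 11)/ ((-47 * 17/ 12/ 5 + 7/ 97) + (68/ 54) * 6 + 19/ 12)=-61110/ 197131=-0.31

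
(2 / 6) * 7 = 7 / 3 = 2.33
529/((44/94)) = 1130.14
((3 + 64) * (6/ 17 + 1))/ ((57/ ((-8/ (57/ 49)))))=-604072/ 55233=-10.94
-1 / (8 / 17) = -17 / 8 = -2.12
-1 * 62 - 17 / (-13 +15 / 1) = -141 / 2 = -70.50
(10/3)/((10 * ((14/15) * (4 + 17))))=5/294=0.02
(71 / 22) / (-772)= -71 / 16984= -0.00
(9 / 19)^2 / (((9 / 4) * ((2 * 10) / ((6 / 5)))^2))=81 / 225625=0.00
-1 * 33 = -33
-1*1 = -1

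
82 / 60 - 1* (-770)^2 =-17786959 / 30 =-592898.63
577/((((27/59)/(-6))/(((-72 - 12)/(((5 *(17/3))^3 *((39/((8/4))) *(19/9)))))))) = 102946032/151688875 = 0.68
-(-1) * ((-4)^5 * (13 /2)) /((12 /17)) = -28288 /3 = -9429.33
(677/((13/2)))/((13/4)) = 5416/169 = 32.05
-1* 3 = -3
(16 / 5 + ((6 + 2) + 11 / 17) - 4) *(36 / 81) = 2668 / 765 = 3.49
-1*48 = -48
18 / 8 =9 / 4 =2.25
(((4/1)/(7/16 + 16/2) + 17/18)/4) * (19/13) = 7277/14040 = 0.52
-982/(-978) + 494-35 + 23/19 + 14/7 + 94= 5177081/9291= 557.21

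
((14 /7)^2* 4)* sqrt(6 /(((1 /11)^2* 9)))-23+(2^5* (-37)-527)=-1734+176* sqrt(6) /3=-1590.30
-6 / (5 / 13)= -78 / 5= -15.60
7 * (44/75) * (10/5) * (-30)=-1232/5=-246.40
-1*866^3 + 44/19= -12339775980/19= -649461893.68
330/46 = 7.17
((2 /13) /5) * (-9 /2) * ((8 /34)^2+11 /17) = -1827 /18785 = -0.10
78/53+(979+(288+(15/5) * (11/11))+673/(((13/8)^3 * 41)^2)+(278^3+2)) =9239826707624447886/430034894237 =21486225.49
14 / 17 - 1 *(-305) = 5199 / 17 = 305.82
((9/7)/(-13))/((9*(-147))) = 1/13377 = 0.00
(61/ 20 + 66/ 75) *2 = 393/ 50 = 7.86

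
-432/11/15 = -144/55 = -2.62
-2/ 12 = -1/ 6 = -0.17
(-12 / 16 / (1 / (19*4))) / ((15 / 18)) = -342 / 5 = -68.40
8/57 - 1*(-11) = 635/57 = 11.14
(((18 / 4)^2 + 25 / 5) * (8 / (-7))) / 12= -101 / 42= -2.40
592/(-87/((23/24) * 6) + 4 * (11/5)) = -8510/91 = -93.52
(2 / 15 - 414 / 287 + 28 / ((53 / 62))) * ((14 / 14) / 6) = 3587386 / 684495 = 5.24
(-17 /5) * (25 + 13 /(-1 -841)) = -357629 /4210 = -84.95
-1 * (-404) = 404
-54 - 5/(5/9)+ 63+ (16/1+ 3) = 19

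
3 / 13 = 0.23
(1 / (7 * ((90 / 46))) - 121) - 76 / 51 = -655544 / 5355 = -122.42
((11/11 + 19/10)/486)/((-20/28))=-0.01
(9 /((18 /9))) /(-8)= -0.56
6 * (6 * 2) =72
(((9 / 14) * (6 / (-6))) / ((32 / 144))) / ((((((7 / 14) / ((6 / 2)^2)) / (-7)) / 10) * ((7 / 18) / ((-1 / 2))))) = -32805 / 7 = -4686.43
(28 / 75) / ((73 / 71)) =1988 / 5475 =0.36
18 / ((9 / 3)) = 6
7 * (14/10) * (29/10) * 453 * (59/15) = 12659689/250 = 50638.76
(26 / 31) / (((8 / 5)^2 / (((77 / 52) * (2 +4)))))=5775 / 1984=2.91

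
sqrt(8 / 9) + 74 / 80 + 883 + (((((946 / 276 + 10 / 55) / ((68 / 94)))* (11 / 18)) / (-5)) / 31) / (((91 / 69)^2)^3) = 2* sqrt(2) / 3 + 5290570978086061403 / 5985341916512140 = 884.86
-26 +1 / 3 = -77 / 3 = -25.67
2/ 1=2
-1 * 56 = -56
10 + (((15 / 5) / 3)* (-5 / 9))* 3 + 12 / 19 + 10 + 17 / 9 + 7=4763 / 171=27.85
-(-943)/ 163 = 943/ 163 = 5.79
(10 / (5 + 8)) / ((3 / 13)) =10 / 3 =3.33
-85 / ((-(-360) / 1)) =-17 / 72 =-0.24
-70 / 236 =-35 / 118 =-0.30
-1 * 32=-32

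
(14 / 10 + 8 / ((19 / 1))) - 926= -924.18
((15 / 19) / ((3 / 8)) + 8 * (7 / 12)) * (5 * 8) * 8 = 123520 / 57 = 2167.02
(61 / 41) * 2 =122 / 41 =2.98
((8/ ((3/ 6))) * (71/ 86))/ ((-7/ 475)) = -269800/ 301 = -896.35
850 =850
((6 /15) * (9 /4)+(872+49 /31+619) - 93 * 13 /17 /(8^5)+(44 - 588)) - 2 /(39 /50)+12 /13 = 3191751162763 /3367403520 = 947.84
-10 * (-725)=7250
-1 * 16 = -16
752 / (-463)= -752 / 463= -1.62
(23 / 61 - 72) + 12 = -3637 / 61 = -59.62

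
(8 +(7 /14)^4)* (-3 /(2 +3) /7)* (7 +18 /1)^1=-1935 /112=-17.28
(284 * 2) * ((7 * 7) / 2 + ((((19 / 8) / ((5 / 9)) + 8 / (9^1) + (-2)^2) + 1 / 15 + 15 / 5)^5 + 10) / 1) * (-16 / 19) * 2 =-117505047150828939253 / 448772400000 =-261836617.29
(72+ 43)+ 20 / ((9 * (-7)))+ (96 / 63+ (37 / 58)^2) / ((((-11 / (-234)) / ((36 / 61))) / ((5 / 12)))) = 1267489165 / 10157598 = 124.78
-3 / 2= -1.50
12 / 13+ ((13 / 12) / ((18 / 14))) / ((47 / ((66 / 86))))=886085 / 945828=0.94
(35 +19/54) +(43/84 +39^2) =1176989/756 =1556.86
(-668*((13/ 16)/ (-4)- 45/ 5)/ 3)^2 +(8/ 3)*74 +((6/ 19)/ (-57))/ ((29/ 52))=101295263455709/ 24120576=4199537.50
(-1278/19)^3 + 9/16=-33397329501/109744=-304320.32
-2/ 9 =-0.22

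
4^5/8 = 128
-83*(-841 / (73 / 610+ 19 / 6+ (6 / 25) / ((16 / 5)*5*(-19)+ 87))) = 21247.50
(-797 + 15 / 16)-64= -13761 / 16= -860.06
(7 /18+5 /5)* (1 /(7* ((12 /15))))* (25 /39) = 3125 /19656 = 0.16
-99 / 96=-33 / 32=-1.03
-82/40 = -41/20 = -2.05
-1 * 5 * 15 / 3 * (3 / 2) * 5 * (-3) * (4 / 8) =1125 / 4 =281.25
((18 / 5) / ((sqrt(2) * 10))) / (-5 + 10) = 9 * sqrt(2) / 250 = 0.05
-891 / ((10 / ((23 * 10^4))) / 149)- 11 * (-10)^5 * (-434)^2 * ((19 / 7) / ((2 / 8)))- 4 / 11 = 24711008772996 / 11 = 2246455342999.64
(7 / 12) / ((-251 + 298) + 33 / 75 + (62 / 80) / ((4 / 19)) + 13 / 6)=1400 / 127891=0.01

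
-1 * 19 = -19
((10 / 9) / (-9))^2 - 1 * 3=-19583 / 6561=-2.98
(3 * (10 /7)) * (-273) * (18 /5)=-4212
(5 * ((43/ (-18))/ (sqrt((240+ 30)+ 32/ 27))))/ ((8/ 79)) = -7.16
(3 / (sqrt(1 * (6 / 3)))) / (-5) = -3 * sqrt(2) / 10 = -0.42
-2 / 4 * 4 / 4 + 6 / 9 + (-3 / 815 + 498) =2436017 / 4890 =498.16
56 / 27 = 2.07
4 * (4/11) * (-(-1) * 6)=96/11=8.73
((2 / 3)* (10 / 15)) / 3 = 4 / 27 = 0.15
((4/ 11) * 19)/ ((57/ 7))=28/ 33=0.85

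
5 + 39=44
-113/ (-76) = 113/ 76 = 1.49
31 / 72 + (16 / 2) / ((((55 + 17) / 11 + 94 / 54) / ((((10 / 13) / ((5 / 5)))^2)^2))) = 3889667251 / 5060780712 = 0.77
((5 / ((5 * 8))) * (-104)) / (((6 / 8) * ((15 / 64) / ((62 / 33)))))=-206336 / 1485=-138.95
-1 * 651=-651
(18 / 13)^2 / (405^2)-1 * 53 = -18137921 / 342225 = -53.00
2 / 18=1 / 9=0.11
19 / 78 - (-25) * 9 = 17569 / 78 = 225.24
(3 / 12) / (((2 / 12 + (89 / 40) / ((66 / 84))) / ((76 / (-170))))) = -1254 / 33643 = -0.04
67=67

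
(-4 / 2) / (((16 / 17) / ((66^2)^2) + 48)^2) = -812904181343298 / 936465618842902369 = -0.00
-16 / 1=-16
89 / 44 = 2.02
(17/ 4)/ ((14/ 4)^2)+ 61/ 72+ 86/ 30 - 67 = -1110247/ 17640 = -62.94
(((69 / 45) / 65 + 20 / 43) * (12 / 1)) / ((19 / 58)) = 4753448 / 265525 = 17.90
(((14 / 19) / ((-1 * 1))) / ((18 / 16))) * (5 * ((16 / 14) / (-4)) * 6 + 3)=208 / 57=3.65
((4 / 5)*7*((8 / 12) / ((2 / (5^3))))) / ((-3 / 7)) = -4900 / 9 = -544.44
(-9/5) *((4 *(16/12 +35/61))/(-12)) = 349/305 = 1.14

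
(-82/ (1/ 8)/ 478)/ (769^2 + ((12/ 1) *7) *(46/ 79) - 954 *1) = -25912/ 11148398063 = -0.00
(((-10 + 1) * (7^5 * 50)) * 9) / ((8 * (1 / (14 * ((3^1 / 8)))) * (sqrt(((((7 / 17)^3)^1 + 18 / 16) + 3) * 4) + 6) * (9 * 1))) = -1170469312425 / 755452 + 1350022275 * sqrt(5605682) / 3021808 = -491600.10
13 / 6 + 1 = 19 / 6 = 3.17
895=895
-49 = -49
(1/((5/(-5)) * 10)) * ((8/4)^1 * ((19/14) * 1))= -19/70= -0.27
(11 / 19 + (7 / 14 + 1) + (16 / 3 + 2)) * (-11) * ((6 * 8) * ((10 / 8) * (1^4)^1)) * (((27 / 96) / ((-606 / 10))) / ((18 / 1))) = 295075 / 184224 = 1.60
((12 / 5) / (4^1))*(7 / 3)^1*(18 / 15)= 42 / 25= 1.68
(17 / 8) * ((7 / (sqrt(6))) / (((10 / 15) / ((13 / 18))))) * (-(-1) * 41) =63427 * sqrt(6) / 576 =269.73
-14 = -14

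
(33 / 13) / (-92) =-33 / 1196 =-0.03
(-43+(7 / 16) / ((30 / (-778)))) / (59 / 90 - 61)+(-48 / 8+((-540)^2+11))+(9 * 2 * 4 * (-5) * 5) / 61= 772773076909 / 2650328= 291576.39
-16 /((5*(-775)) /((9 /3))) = 48 /3875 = 0.01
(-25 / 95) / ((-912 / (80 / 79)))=25 / 85557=0.00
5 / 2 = 2.50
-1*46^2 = -2116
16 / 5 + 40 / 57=1112 / 285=3.90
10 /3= 3.33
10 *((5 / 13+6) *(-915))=-759450 / 13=-58419.23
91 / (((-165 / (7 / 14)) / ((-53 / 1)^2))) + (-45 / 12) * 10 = -133997 / 165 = -812.10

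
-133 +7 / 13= -1722 / 13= -132.46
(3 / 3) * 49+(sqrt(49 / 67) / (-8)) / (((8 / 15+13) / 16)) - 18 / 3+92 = 135 - 30 * sqrt(67) / 1943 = 134.87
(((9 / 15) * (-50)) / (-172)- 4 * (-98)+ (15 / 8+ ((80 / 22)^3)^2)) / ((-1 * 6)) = -549721469411 / 1218833968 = -451.02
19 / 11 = 1.73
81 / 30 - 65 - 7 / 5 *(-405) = 5047 / 10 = 504.70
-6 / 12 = -1 / 2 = -0.50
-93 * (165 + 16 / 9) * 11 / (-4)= 511841 / 12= 42653.42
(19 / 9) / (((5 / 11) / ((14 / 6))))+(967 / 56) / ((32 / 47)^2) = 372268177 / 7741440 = 48.09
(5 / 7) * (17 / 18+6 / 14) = 865 / 882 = 0.98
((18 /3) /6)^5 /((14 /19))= 19 /14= 1.36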